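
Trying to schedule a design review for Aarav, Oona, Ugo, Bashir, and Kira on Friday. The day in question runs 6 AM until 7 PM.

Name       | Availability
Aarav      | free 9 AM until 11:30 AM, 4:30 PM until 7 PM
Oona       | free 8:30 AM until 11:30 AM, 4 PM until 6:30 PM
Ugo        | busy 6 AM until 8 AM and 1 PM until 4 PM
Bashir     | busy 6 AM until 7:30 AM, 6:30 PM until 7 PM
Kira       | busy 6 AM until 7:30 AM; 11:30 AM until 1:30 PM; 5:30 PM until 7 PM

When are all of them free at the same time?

Aarav free: 09:00-11:30, 16:30-19:00.
Oona free: 08:30-11:30, 16:00-18:30.
Ugo free: 08:00-13:00, 16:00-19:00 (invert busy blocks within the working day).
Bashir free: 07:30-18:30 (invert busy blocks within the working day).
Kira free: 07:30-11:30, 13:30-17:30 (invert busy blocks within the working day).
Aarav ∩ Oona: 09:00-11:30, 16:30-18:30.
Aarav ∩ Oona ∩ Ugo: 09:00-11:30, 16:30-18:30.
Aarav ∩ Oona ∩ Ugo ∩ Bashir: 09:00-11:30, 16:30-18:30.
Aarav ∩ Oona ∩ Ugo ∩ Bashir ∩ Kira: 09:00-11:30, 16:30-17:30.
Those are the intersection windows.

09:00-11:30, 16:30-17:30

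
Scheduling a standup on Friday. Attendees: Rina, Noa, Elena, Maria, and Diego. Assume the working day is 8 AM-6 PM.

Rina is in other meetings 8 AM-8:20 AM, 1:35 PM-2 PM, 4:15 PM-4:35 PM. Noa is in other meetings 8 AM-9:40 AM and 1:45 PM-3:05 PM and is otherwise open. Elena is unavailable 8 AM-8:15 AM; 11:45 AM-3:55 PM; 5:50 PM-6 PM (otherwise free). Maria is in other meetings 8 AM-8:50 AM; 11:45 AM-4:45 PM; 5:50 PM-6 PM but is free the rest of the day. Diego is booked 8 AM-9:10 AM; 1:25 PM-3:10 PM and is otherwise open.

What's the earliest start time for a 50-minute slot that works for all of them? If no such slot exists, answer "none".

Rina free: 08:20-13:35, 14:00-16:15, 16:35-18:00 (invert busy blocks within the working day).
Noa free: 09:40-13:45, 15:05-18:00 (invert busy blocks within the working day).
Elena free: 08:15-11:45, 15:55-17:50 (invert busy blocks within the working day).
Maria free: 08:50-11:45, 16:45-17:50 (invert busy blocks within the working day).
Diego free: 09:10-13:25, 15:10-18:00 (invert busy blocks within the working day).
Rina ∩ Noa: 09:40-13:35, 15:05-16:15, 16:35-18:00.
Rina ∩ Noa ∩ Elena: 09:40-11:45, 15:55-16:15, 16:35-17:50.
Rina ∩ Noa ∩ Elena ∩ Maria: 09:40-11:45, 16:45-17:50.
Rina ∩ Noa ∩ Elena ∩ Maria ∩ Diego: 09:40-11:45, 16:45-17:50.
The first common window of at least 50 minutes is 09:40-11:45, so the earliest start is 09:40.

09:40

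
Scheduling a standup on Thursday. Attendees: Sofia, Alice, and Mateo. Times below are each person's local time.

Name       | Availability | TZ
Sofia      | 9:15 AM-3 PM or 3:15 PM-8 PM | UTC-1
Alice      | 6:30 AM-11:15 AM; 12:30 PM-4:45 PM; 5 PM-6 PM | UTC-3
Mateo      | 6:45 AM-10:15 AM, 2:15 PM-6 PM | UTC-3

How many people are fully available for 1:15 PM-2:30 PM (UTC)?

Sofia in UTC: 10:15-16:00, 16:15-21:00 (add 1h to convert from UTC-1).
Alice in UTC: 09:30-14:15, 15:30-19:45, 20:00-21:00 (add 3h to convert from UTC-3).
Mateo in UTC: 09:45-13:15, 17:15-21:00 (add 3h to convert from UTC-3).
Sofia can make the full 13:15-14:30 slot — that's 1.

1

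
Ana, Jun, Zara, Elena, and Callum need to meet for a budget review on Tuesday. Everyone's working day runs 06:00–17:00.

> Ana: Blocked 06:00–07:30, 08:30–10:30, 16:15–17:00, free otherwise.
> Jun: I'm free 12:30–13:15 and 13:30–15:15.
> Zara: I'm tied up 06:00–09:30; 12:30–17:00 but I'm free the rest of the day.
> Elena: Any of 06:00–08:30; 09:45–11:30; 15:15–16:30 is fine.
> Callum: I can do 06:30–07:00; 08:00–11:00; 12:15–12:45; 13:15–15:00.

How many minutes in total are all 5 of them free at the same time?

Ana free: 07:30-08:30, 10:30-16:15 (invert busy blocks within the working day).
Jun free: 12:30-13:15, 13:30-15:15.
Zara free: 09:30-12:30 (invert busy blocks within the working day).
Elena free: 06:00-08:30, 09:45-11:30, 15:15-16:30.
Callum free: 06:30-07:00, 08:00-11:00, 12:15-12:45, 13:15-15:00.
Ana ∩ Jun: 12:30-13:15, 13:30-15:15.
Ana ∩ Jun ∩ Zara: ∅.
Ana ∩ Jun ∩ Zara ∩ Elena: ∅.
Ana ∩ Jun ∩ Zara ∩ Elena ∩ Callum: ∅.
There is no time when everyone is free.
There is no common window, so the total is 0 minutes.

0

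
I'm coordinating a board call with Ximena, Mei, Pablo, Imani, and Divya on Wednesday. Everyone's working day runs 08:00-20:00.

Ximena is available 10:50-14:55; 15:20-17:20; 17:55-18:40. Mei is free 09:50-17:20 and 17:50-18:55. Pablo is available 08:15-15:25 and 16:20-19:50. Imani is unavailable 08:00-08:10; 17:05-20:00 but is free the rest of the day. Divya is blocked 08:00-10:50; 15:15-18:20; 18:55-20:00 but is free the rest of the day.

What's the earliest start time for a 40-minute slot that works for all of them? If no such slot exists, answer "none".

10:50

Ximena free: 10:50-14:55, 15:20-17:20, 17:55-18:40.
Mei free: 09:50-17:20, 17:50-18:55.
Pablo free: 08:15-15:25, 16:20-19:50.
Imani free: 08:10-17:05 (invert busy blocks within the working day).
Divya free: 10:50-15:15, 18:20-18:55 (invert busy blocks within the working day).
Ximena ∩ Mei: 10:50-14:55, 15:20-17:20, 17:55-18:40.
Ximena ∩ Mei ∩ Pablo: 10:50-14:55, 15:20-15:25, 16:20-17:20, 17:55-18:40.
Ximena ∩ Mei ∩ Pablo ∩ Imani: 10:50-14:55, 15:20-15:25, 16:20-17:05.
Ximena ∩ Mei ∩ Pablo ∩ Imani ∩ Divya: 10:50-14:55.
So the common availability across everyone is 10:50-14:55.
The first common window of at least 40 minutes is 10:50-14:55, so the earliest start is 10:50.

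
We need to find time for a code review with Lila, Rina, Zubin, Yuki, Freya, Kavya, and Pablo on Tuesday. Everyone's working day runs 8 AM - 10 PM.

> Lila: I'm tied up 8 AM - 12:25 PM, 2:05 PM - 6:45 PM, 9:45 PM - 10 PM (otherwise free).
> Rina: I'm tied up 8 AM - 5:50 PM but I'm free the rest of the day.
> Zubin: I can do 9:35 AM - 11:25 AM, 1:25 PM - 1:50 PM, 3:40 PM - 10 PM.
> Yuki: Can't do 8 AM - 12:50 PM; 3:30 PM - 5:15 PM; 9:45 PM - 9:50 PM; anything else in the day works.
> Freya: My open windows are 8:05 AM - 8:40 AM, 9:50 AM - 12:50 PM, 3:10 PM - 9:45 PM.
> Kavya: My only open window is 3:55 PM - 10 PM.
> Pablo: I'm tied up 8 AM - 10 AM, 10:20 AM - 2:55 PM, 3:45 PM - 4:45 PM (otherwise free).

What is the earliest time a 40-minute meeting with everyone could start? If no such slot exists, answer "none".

Lila free: 12:25-14:05, 18:45-21:45 (invert busy blocks within the working day).
Rina free: 17:50-22:00 (invert busy blocks within the working day).
Zubin free: 09:35-11:25, 13:25-13:50, 15:40-22:00.
Yuki free: 12:50-15:30, 17:15-21:45, 21:50-22:00 (invert busy blocks within the working day).
Freya free: 08:05-08:40, 09:50-12:50, 15:10-21:45.
Kavya free: 15:55-22:00.
Pablo free: 10:00-10:20, 14:55-15:45, 16:45-22:00 (invert busy blocks within the working day).
Lila ∩ Rina: 18:45-21:45.
Lila ∩ Rina ∩ Zubin: 18:45-21:45.
Lila ∩ Rina ∩ Zubin ∩ Yuki: 18:45-21:45.
Lila ∩ Rina ∩ Zubin ∩ Yuki ∩ Freya: 18:45-21:45.
Lila ∩ Rina ∩ Zubin ∩ Yuki ∩ Freya ∩ Kavya: 18:45-21:45.
Lila ∩ Rina ∩ Zubin ∩ Yuki ∩ Freya ∩ Kavya ∩ Pablo: 18:45-21:45.
The first common window of at least 40 minutes is 18:45-21:45, so the earliest start is 18:45.

18:45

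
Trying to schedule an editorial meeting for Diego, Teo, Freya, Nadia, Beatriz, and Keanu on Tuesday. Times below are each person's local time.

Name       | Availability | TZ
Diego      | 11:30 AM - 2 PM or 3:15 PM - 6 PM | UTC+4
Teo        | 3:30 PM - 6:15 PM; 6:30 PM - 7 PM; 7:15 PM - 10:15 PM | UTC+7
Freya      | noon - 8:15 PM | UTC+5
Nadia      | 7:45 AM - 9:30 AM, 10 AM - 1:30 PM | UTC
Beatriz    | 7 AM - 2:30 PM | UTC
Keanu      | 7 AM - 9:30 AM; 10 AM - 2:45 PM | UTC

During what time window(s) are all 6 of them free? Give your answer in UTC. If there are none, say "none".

Diego in UTC: 07:30-10:00, 11:15-14:00 (subtract 4h to convert from UTC+4).
Teo in UTC: 08:30-11:15, 11:30-12:00, 12:15-15:15 (subtract 7h to convert from UTC+7).
Freya in UTC: 07:00-15:15 (subtract 5h to convert from UTC+5).
Nadia in UTC: 07:45-09:30, 10:00-13:30.
Beatriz in UTC: 07:00-14:30.
Keanu in UTC: 07:00-09:30, 10:00-14:45.
Diego ∩ Teo: 08:30-10:00, 11:30-12:00, 12:15-14:00.
Diego ∩ Teo ∩ Freya: 08:30-10:00, 11:30-12:00, 12:15-14:00.
Diego ∩ Teo ∩ Freya ∩ Nadia: 08:30-09:30, 11:30-12:00, 12:15-13:30.
Diego ∩ Teo ∩ Freya ∩ Nadia ∩ Beatriz: 08:30-09:30, 11:30-12:00, 12:15-13:30.
Diego ∩ Teo ∩ Freya ∩ Nadia ∩ Beatriz ∩ Keanu: 08:30-09:30, 11:30-12:00, 12:15-13:30.

08:30-09:30, 11:30-12:00, 12:15-13:30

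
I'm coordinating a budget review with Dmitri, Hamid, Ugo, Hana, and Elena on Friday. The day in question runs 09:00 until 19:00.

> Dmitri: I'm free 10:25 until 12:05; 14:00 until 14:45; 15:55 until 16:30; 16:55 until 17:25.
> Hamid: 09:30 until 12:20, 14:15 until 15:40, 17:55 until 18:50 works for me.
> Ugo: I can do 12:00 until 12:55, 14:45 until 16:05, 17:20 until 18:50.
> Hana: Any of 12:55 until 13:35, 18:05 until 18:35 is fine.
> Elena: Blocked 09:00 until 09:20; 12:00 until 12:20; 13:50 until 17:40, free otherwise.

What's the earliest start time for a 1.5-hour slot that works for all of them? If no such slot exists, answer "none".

Dmitri free: 10:25-12:05, 14:00-14:45, 15:55-16:30, 16:55-17:25.
Hamid free: 09:30-12:20, 14:15-15:40, 17:55-18:50.
Ugo free: 12:00-12:55, 14:45-16:05, 17:20-18:50.
Hana free: 12:55-13:35, 18:05-18:35.
Elena free: 09:20-12:00, 12:20-13:50, 17:40-19:00 (invert busy blocks within the working day).
Dmitri ∩ Hamid: 10:25-12:05, 14:15-14:45.
Dmitri ∩ Hamid ∩ Ugo: 12:00-12:05.
Dmitri ∩ Hamid ∩ Ugo ∩ Hana: ∅.
Dmitri ∩ Hamid ∩ Ugo ∩ Hana ∩ Elena: ∅.
There is no time when everyone is free.
No common window is at least 90 minutes long.

none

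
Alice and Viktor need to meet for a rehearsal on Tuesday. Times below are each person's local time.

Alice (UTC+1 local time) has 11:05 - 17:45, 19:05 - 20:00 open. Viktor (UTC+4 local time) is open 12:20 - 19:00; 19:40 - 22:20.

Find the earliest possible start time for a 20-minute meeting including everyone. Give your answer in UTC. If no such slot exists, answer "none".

10:05

Alice in UTC: 10:05-16:45, 18:05-19:00 (subtract 1h to convert from UTC+1).
Viktor in UTC: 08:20-15:00, 15:40-18:20 (subtract 4h to convert from UTC+4).
Alice ∩ Viktor: 10:05-15:00, 15:40-16:45, 18:05-18:20.
The first common window of at least 20 minutes is 10:05-15:00, so the earliest start is 10:05.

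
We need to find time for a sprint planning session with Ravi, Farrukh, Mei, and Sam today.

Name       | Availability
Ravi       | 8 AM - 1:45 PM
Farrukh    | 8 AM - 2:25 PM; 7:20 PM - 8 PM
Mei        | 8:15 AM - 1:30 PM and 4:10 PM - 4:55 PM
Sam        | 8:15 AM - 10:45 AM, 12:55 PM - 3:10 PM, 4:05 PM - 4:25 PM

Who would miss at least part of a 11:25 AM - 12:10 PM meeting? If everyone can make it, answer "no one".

Sam

Ravi: free for 11:25-12:10. Farrukh: free for 11:25-12:10. Mei: free for 11:25-12:10. Sam: not fully free for 11:25-12:10.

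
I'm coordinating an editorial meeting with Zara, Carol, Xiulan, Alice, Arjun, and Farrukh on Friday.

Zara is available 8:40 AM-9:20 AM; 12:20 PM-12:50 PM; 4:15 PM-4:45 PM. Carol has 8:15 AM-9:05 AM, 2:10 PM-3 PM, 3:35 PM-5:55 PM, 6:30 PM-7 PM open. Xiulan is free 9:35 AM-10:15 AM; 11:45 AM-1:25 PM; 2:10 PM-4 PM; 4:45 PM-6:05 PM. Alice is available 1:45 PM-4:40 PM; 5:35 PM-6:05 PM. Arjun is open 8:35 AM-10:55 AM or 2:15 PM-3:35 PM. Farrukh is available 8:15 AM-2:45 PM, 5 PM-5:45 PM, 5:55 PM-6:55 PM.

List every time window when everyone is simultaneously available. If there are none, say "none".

Zara ∩ Carol: 08:40-09:05, 16:15-16:45.
Zara ∩ Carol ∩ Xiulan: ∅.
Zara ∩ Carol ∩ Xiulan ∩ Alice: ∅.
Zara ∩ Carol ∩ Xiulan ∩ Alice ∩ Arjun: ∅.
Zara ∩ Carol ∩ Xiulan ∩ Alice ∩ Arjun ∩ Farrukh: ∅.
There is no time when everyone is free.

none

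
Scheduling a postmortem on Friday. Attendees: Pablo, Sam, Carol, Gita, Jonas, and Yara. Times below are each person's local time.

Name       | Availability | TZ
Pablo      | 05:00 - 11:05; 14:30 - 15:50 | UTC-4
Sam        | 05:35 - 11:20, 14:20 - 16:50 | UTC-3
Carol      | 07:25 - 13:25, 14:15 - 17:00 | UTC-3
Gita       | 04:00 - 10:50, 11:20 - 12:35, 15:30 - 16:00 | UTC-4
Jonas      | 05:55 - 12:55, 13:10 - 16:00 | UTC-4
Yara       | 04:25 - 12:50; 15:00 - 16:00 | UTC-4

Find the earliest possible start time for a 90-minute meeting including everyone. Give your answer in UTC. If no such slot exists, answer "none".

Pablo in UTC: 09:00-15:05, 18:30-19:50 (add 4h to convert from UTC-4).
Sam in UTC: 08:35-14:20, 17:20-19:50 (add 3h to convert from UTC-3).
Carol in UTC: 10:25-16:25, 17:15-20:00 (add 3h to convert from UTC-3).
Gita in UTC: 08:00-14:50, 15:20-16:35, 19:30-20:00 (add 4h to convert from UTC-4).
Jonas in UTC: 09:55-16:55, 17:10-20:00 (add 4h to convert from UTC-4).
Yara in UTC: 08:25-16:50, 19:00-20:00 (add 4h to convert from UTC-4).
Pablo ∩ Sam: 09:00-14:20, 18:30-19:50.
Pablo ∩ Sam ∩ Carol: 10:25-14:20, 18:30-19:50.
Pablo ∩ Sam ∩ Carol ∩ Gita: 10:25-14:20, 19:30-19:50.
Pablo ∩ Sam ∩ Carol ∩ Gita ∩ Jonas: 10:25-14:20, 19:30-19:50.
Pablo ∩ Sam ∩ Carol ∩ Gita ∩ Jonas ∩ Yara: 10:25-14:20, 19:30-19:50.
The first common window of at least 90 minutes is 10:25-14:20, so the earliest start is 10:25.

10:25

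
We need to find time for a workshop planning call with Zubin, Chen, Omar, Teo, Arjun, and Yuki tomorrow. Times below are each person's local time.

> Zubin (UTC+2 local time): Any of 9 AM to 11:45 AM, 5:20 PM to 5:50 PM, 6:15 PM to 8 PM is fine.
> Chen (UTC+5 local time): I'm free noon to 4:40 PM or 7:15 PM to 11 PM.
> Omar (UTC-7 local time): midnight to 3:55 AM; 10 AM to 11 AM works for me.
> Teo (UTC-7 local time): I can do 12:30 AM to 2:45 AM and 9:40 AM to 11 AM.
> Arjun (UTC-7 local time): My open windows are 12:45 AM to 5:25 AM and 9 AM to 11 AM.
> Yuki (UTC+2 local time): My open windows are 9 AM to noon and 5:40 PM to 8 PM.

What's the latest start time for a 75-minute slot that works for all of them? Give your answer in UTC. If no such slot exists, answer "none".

Zubin in UTC: 07:00-09:45, 15:20-15:50, 16:15-18:00 (subtract 2h to convert from UTC+2).
Chen in UTC: 07:00-11:40, 14:15-18:00 (subtract 5h to convert from UTC+5).
Omar in UTC: 07:00-10:55, 17:00-18:00 (add 7h to convert from UTC-7).
Teo in UTC: 07:30-09:45, 16:40-18:00 (add 7h to convert from UTC-7).
Arjun in UTC: 07:45-12:25, 16:00-18:00 (add 7h to convert from UTC-7).
Yuki in UTC: 07:00-10:00, 15:40-18:00 (subtract 2h to convert from UTC+2).
Zubin ∩ Chen: 07:00-09:45, 15:20-15:50, 16:15-18:00.
Zubin ∩ Chen ∩ Omar: 07:00-09:45, 17:00-18:00.
Zubin ∩ Chen ∩ Omar ∩ Teo: 07:30-09:45, 17:00-18:00.
Zubin ∩ Chen ∩ Omar ∩ Teo ∩ Arjun: 07:45-09:45, 17:00-18:00.
Zubin ∩ Chen ∩ Omar ∩ Teo ∩ Arjun ∩ Yuki: 07:45-09:45, 17:00-18:00.
Those are the intersection windows.
The last common window of at least 75 minutes is 07:45-09:45; a 75-minute meeting can start as late as 08:30 and still end by 09:45.

08:30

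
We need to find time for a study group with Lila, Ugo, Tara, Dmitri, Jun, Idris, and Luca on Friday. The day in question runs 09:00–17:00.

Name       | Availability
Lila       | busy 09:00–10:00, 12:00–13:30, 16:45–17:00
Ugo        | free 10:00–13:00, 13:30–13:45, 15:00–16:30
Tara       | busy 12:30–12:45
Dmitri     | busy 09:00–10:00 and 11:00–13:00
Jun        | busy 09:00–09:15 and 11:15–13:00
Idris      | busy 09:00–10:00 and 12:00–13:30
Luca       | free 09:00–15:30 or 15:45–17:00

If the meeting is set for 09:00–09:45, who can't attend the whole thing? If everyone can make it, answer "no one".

Dmitri, Idris, Jun, Lila, Ugo

Lila free: 10:00-12:00, 13:30-16:45 (invert busy blocks within the working day).
Ugo free: 10:00-13:00, 13:30-13:45, 15:00-16:30.
Tara free: 09:00-12:30, 12:45-17:00 (invert busy blocks within the working day).
Dmitri free: 10:00-11:00, 13:00-17:00 (invert busy blocks within the working day).
Jun free: 09:15-11:15, 13:00-17:00 (invert busy blocks within the working day).
Idris free: 10:00-12:00, 13:30-17:00 (invert busy blocks within the working day).
Luca free: 09:00-15:30, 15:45-17:00.
Lila: not fully free for 09:00-09:45. Ugo: not fully free for 09:00-09:45. Tara: free for 09:00-09:45. Dmitri: not fully free for 09:00-09:45. Jun: not fully free for 09:00-09:45. Idris: not fully free for 09:00-09:45. Luca: free for 09:00-09:45.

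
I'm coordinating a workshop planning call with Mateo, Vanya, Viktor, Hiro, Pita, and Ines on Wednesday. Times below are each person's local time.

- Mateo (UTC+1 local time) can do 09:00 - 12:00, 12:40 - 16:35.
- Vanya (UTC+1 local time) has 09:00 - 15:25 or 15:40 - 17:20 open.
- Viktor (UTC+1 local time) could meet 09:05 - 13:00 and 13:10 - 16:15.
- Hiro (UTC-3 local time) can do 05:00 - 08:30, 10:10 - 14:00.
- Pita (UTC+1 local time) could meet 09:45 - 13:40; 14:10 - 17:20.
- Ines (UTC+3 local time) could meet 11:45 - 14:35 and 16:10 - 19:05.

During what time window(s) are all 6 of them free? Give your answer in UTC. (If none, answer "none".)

Mateo in UTC: 08:00-11:00, 11:40-15:35 (subtract 1h to convert from UTC+1).
Vanya in UTC: 08:00-14:25, 14:40-16:20 (subtract 1h to convert from UTC+1).
Viktor in UTC: 08:05-12:00, 12:10-15:15 (subtract 1h to convert from UTC+1).
Hiro in UTC: 08:00-11:30, 13:10-17:00 (add 3h to convert from UTC-3).
Pita in UTC: 08:45-12:40, 13:10-16:20 (subtract 1h to convert from UTC+1).
Ines in UTC: 08:45-11:35, 13:10-16:05 (subtract 3h to convert from UTC+3).
Mateo ∩ Vanya: 08:00-11:00, 11:40-14:25, 14:40-15:35.
Mateo ∩ Vanya ∩ Viktor: 08:05-11:00, 11:40-12:00, 12:10-14:25, 14:40-15:15.
Mateo ∩ Vanya ∩ Viktor ∩ Hiro: 08:05-11:00, 13:10-14:25, 14:40-15:15.
Mateo ∩ Vanya ∩ Viktor ∩ Hiro ∩ Pita: 08:45-11:00, 13:10-14:25, 14:40-15:15.
Mateo ∩ Vanya ∩ Viktor ∩ Hiro ∩ Pita ∩ Ines: 08:45-11:00, 13:10-14:25, 14:40-15:15.

08:45-11:00, 13:10-14:25, 14:40-15:15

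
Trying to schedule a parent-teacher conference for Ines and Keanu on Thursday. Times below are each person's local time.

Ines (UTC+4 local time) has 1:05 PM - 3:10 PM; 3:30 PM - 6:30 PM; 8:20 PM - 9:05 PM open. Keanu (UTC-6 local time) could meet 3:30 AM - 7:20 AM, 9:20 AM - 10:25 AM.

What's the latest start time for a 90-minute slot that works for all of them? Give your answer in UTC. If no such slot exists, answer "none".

11:50

Ines in UTC: 09:05-11:10, 11:30-14:30, 16:20-17:05 (subtract 4h to convert from UTC+4).
Keanu in UTC: 09:30-13:20, 15:20-16:25 (add 6h to convert from UTC-6).
Ines ∩ Keanu: 09:30-11:10, 11:30-13:20, 16:20-16:25.
Those are the intersection windows.
The last common window of at least 90 minutes is 11:30-13:20; a 90-minute meeting can start as late as 11:50 and still end by 13:20.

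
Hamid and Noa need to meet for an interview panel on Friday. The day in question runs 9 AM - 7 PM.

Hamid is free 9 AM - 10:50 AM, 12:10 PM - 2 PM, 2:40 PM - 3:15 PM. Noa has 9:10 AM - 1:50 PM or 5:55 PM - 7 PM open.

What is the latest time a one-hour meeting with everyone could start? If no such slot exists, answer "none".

12:50

Hamid ∩ Noa: 09:10-10:50, 12:10-13:50.
So the common availability across everyone is 09:10-10:50, 12:10-13:50.
The last common window of at least 60 minutes is 12:10-13:50; a 60-minute meeting can start as late as 12:50 and still end by 13:50.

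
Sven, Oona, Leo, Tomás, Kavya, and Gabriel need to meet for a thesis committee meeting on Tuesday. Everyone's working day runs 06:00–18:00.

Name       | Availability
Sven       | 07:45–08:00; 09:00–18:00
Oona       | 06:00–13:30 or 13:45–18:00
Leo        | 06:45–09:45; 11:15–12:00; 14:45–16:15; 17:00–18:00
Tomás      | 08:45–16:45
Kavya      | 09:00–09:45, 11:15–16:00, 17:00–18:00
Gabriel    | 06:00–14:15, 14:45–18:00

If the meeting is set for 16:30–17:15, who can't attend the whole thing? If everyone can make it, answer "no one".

Sven: free for 16:30-17:15. Oona: free for 16:30-17:15. Leo: not fully free for 16:30-17:15. Tomás: not fully free for 16:30-17:15. Kavya: not fully free for 16:30-17:15. Gabriel: free for 16:30-17:15.

Kavya, Leo, Tomás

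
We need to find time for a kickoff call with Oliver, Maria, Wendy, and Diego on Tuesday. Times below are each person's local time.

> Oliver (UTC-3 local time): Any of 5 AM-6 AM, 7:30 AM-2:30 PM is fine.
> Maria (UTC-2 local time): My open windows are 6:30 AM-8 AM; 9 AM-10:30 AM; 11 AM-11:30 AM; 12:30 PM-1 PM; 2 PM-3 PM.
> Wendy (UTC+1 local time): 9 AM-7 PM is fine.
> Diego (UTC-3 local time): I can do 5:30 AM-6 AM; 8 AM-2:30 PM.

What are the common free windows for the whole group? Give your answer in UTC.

Oliver in UTC: 08:00-09:00, 10:30-17:30 (add 3h to convert from UTC-3).
Maria in UTC: 08:30-10:00, 11:00-12:30, 13:00-13:30, 14:30-15:00, 16:00-17:00 (add 2h to convert from UTC-2).
Wendy in UTC: 08:00-18:00 (subtract 1h to convert from UTC+1).
Diego in UTC: 08:30-09:00, 11:00-17:30 (add 3h to convert from UTC-3).
Oliver ∩ Maria: 08:30-09:00, 11:00-12:30, 13:00-13:30, 14:30-15:00, 16:00-17:00.
Oliver ∩ Maria ∩ Wendy: 08:30-09:00, 11:00-12:30, 13:00-13:30, 14:30-15:00, 16:00-17:00.
Oliver ∩ Maria ∩ Wendy ∩ Diego: 08:30-09:00, 11:00-12:30, 13:00-13:30, 14:30-15:00, 16:00-17:00.
So the common availability across everyone is 08:30-09:00, 11:00-12:30, 13:00-13:30, 14:30-15:00, 16:00-17:00.

08:30-09:00, 11:00-12:30, 13:00-13:30, 14:30-15:00, 16:00-17:00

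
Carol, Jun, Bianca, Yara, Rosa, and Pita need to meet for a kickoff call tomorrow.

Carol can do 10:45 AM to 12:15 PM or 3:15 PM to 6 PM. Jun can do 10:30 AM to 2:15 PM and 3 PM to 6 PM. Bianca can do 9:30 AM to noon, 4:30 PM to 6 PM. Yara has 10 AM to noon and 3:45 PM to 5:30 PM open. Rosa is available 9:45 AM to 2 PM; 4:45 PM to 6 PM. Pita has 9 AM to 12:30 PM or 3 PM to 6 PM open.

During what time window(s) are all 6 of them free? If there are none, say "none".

Carol ∩ Jun: 10:45-12:15, 15:15-18:00.
Carol ∩ Jun ∩ Bianca: 10:45-12:00, 16:30-18:00.
Carol ∩ Jun ∩ Bianca ∩ Yara: 10:45-12:00, 16:30-17:30.
Carol ∩ Jun ∩ Bianca ∩ Yara ∩ Rosa: 10:45-12:00, 16:45-17:30.
Carol ∩ Jun ∩ Bianca ∩ Yara ∩ Rosa ∩ Pita: 10:45-12:00, 16:45-17:30.

10:45-12:00, 16:45-17:30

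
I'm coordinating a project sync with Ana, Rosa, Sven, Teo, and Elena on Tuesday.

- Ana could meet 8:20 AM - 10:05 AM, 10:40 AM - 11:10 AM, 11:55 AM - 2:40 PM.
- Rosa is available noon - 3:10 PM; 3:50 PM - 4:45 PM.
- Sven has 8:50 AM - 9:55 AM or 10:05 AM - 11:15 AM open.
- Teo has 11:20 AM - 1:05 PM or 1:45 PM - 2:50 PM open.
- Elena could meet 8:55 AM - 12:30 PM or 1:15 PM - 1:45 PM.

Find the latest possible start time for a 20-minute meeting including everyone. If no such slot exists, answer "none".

none

Ana ∩ Rosa: 12:00-14:40.
Ana ∩ Rosa ∩ Sven: ∅.
Ana ∩ Rosa ∩ Sven ∩ Teo: ∅.
Ana ∩ Rosa ∩ Sven ∩ Teo ∩ Elena: ∅.
There is no time when everyone is free.
No common window is at least 20 minutes long.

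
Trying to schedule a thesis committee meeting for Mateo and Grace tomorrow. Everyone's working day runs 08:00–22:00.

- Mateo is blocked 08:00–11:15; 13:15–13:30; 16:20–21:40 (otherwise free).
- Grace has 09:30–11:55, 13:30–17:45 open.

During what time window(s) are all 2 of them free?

11:15-11:55, 13:30-16:20

Mateo free: 11:15-13:15, 13:30-16:20, 21:40-22:00 (invert busy blocks within the working day).
Grace free: 09:30-11:55, 13:30-17:45.
Mateo ∩ Grace: 11:15-11:55, 13:30-16:20.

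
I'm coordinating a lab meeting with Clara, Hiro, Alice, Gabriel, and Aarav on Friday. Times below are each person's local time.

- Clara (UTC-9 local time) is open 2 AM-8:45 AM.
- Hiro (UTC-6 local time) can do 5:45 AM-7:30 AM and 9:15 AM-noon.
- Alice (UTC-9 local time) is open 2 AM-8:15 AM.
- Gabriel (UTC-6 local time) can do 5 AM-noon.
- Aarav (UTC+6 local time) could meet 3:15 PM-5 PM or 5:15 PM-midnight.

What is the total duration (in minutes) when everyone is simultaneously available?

225

Clara in UTC: 11:00-17:45 (add 9h to convert from UTC-9).
Hiro in UTC: 11:45-13:30, 15:15-18:00 (add 6h to convert from UTC-6).
Alice in UTC: 11:00-17:15 (add 9h to convert from UTC-9).
Gabriel in UTC: 11:00-18:00 (add 6h to convert from UTC-6).
Aarav in UTC: 09:15-11:00, 11:15-18:00 (subtract 6h to convert from UTC+6).
Clara ∩ Hiro: 11:45-13:30, 15:15-17:45.
Clara ∩ Hiro ∩ Alice: 11:45-13:30, 15:15-17:15.
Clara ∩ Hiro ∩ Alice ∩ Gabriel: 11:45-13:30, 15:15-17:15.
Clara ∩ Hiro ∩ Alice ∩ Gabriel ∩ Aarav: 11:45-13:30, 15:15-17:15.
Summing the common windows: 105 + 120 = 225 minutes.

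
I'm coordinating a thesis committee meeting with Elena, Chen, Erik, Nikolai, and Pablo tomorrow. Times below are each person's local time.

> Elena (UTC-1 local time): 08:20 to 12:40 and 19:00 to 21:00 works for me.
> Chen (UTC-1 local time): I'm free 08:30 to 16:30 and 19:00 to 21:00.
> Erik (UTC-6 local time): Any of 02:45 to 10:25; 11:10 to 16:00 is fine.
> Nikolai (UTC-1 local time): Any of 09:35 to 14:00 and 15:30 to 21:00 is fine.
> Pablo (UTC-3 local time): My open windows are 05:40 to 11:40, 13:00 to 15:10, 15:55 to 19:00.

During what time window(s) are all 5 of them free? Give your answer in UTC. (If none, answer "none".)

10:35-13:40, 20:00-22:00

Elena in UTC: 09:20-13:40, 20:00-22:00 (add 1h to convert from UTC-1).
Chen in UTC: 09:30-17:30, 20:00-22:00 (add 1h to convert from UTC-1).
Erik in UTC: 08:45-16:25, 17:10-22:00 (add 6h to convert from UTC-6).
Nikolai in UTC: 10:35-15:00, 16:30-22:00 (add 1h to convert from UTC-1).
Pablo in UTC: 08:40-14:40, 16:00-18:10, 18:55-22:00 (add 3h to convert from UTC-3).
Elena ∩ Chen: 09:30-13:40, 20:00-22:00.
Elena ∩ Chen ∩ Erik: 09:30-13:40, 20:00-22:00.
Elena ∩ Chen ∩ Erik ∩ Nikolai: 10:35-13:40, 20:00-22:00.
Elena ∩ Chen ∩ Erik ∩ Nikolai ∩ Pablo: 10:35-13:40, 20:00-22:00.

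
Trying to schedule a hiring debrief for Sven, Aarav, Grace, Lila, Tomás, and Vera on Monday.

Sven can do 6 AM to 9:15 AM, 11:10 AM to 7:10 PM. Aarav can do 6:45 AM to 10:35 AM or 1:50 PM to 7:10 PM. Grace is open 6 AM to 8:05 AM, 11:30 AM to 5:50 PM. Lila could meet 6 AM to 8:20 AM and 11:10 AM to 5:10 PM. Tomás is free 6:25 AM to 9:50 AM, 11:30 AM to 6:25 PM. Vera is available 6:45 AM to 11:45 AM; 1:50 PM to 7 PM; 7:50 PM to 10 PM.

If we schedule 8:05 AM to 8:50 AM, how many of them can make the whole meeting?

Sven, Aarav, Tomás, and Vera can make the full 08:05-08:50 slot — that's 4.

4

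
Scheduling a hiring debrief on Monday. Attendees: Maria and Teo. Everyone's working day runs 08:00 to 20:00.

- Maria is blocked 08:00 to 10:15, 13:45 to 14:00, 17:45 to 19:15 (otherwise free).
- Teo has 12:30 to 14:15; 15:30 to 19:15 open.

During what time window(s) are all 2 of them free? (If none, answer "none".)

12:30-13:45, 14:00-14:15, 15:30-17:45

Maria free: 10:15-13:45, 14:00-17:45, 19:15-20:00 (invert busy blocks within the working day).
Teo free: 12:30-14:15, 15:30-19:15.
Maria ∩ Teo: 12:30-13:45, 14:00-14:15, 15:30-17:45.
So the common availability across everyone is 12:30-13:45, 14:00-14:15, 15:30-17:45.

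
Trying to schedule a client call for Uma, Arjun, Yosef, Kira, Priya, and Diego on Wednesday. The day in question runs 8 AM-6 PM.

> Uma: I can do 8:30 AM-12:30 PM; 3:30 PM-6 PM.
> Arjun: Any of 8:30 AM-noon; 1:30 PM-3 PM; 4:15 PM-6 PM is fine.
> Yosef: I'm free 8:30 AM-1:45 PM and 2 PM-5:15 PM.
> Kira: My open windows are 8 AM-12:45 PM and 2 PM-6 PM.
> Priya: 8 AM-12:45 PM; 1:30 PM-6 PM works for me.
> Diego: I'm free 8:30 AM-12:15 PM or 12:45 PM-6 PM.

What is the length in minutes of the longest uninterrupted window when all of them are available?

210

Uma ∩ Arjun: 08:30-12:00, 16:15-18:00.
Uma ∩ Arjun ∩ Yosef: 08:30-12:00, 16:15-17:15.
Uma ∩ Arjun ∩ Yosef ∩ Kira: 08:30-12:00, 16:15-17:15.
Uma ∩ Arjun ∩ Yosef ∩ Kira ∩ Priya: 08:30-12:00, 16:15-17:15.
Uma ∩ Arjun ∩ Yosef ∩ Kira ∩ Priya ∩ Diego: 08:30-12:00, 16:15-17:15.
The longest is 08:30-12:00 at 210 minutes.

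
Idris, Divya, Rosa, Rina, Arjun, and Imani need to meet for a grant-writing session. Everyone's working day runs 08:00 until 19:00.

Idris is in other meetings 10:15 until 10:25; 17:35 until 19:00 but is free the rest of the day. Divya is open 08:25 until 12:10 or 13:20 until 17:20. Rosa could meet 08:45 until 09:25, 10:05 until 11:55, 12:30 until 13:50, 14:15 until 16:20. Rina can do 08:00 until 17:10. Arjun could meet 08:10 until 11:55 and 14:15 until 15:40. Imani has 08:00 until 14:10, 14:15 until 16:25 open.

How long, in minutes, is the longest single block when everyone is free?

Idris free: 08:00-10:15, 10:25-17:35 (invert busy blocks within the working day).
Divya free: 08:25-12:10, 13:20-17:20.
Rosa free: 08:45-09:25, 10:05-11:55, 12:30-13:50, 14:15-16:20.
Rina free: 08:00-17:10.
Arjun free: 08:10-11:55, 14:15-15:40.
Imani free: 08:00-14:10, 14:15-16:25.
Idris ∩ Divya: 08:25-10:15, 10:25-12:10, 13:20-17:20.
Idris ∩ Divya ∩ Rosa: 08:45-09:25, 10:05-10:15, 10:25-11:55, 13:20-13:50, 14:15-16:20.
Idris ∩ Divya ∩ Rosa ∩ Rina: 08:45-09:25, 10:05-10:15, 10:25-11:55, 13:20-13:50, 14:15-16:20.
Idris ∩ Divya ∩ Rosa ∩ Rina ∩ Arjun: 08:45-09:25, 10:05-10:15, 10:25-11:55, 14:15-15:40.
Idris ∩ Divya ∩ Rosa ∩ Rina ∩ Arjun ∩ Imani: 08:45-09:25, 10:05-10:15, 10:25-11:55, 14:15-15:40.
Those are the intersection windows.
The longest is 10:25-11:55 at 90 minutes.

90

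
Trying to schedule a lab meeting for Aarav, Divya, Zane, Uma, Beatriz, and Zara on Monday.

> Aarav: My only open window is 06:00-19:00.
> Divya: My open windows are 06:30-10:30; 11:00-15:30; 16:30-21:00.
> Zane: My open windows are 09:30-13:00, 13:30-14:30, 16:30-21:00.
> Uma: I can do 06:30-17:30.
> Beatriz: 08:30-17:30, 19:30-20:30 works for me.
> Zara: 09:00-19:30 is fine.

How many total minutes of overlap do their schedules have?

300

Aarav ∩ Divya: 06:30-10:30, 11:00-15:30, 16:30-19:00.
Aarav ∩ Divya ∩ Zane: 09:30-10:30, 11:00-13:00, 13:30-14:30, 16:30-19:00.
Aarav ∩ Divya ∩ Zane ∩ Uma: 09:30-10:30, 11:00-13:00, 13:30-14:30, 16:30-17:30.
Aarav ∩ Divya ∩ Zane ∩ Uma ∩ Beatriz: 09:30-10:30, 11:00-13:00, 13:30-14:30, 16:30-17:30.
Aarav ∩ Divya ∩ Zane ∩ Uma ∩ Beatriz ∩ Zara: 09:30-10:30, 11:00-13:00, 13:30-14:30, 16:30-17:30.
So the common availability across everyone is 09:30-10:30, 11:00-13:00, 13:30-14:30, 16:30-17:30.
Summing the common windows: 60 + 120 + 60 + 60 = 300 minutes.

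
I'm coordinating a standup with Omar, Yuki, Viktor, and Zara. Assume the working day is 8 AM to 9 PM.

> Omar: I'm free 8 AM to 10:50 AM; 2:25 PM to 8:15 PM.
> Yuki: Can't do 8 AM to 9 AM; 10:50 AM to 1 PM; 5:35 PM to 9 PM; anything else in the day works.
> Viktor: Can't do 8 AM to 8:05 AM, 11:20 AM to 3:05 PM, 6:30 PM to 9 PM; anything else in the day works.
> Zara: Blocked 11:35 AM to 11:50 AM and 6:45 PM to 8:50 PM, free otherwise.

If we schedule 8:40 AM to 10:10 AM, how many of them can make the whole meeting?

3

Omar free: 08:00-10:50, 14:25-20:15.
Yuki free: 09:00-10:50, 13:00-17:35 (invert busy blocks within the working day).
Viktor free: 08:05-11:20, 15:05-18:30 (invert busy blocks within the working day).
Zara free: 08:00-11:35, 11:50-18:45, 20:50-21:00 (invert busy blocks within the working day).
Omar, Viktor, and Zara can make the full 08:40-10:10 slot — that's 3.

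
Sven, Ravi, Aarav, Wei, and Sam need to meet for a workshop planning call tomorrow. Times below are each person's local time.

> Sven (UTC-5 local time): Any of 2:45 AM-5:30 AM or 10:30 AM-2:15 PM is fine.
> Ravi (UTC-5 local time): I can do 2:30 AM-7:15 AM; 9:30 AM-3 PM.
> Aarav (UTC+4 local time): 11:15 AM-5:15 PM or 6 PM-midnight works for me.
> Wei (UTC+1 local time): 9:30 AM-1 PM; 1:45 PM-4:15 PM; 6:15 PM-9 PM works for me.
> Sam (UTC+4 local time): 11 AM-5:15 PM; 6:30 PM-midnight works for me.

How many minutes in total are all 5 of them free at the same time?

Sven in UTC: 07:45-10:30, 15:30-19:15 (add 5h to convert from UTC-5).
Ravi in UTC: 07:30-12:15, 14:30-20:00 (add 5h to convert from UTC-5).
Aarav in UTC: 07:15-13:15, 14:00-20:00 (subtract 4h to convert from UTC+4).
Wei in UTC: 08:30-12:00, 12:45-15:15, 17:15-20:00 (subtract 1h to convert from UTC+1).
Sam in UTC: 07:00-13:15, 14:30-20:00 (subtract 4h to convert from UTC+4).
Sven ∩ Ravi: 07:45-10:30, 15:30-19:15.
Sven ∩ Ravi ∩ Aarav: 07:45-10:30, 15:30-19:15.
Sven ∩ Ravi ∩ Aarav ∩ Wei: 08:30-10:30, 17:15-19:15.
Sven ∩ Ravi ∩ Aarav ∩ Wei ∩ Sam: 08:30-10:30, 17:15-19:15.
So the common availability across everyone is 08:30-10:30, 17:15-19:15.
Summing the common windows: 120 + 120 = 240 minutes.

240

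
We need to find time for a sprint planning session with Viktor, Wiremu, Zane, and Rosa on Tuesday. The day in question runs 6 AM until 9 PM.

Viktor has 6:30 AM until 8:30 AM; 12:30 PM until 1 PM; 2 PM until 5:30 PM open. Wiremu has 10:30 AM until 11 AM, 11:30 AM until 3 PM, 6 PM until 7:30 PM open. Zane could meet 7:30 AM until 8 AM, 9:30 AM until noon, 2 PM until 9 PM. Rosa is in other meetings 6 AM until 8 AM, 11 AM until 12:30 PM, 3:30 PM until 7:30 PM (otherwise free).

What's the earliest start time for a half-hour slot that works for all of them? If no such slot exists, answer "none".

14:00

Viktor free: 06:30-08:30, 12:30-13:00, 14:00-17:30.
Wiremu free: 10:30-11:00, 11:30-15:00, 18:00-19:30.
Zane free: 07:30-08:00, 09:30-12:00, 14:00-21:00.
Rosa free: 08:00-11:00, 12:30-15:30, 19:30-21:00 (invert busy blocks within the working day).
Viktor ∩ Wiremu: 12:30-13:00, 14:00-15:00.
Viktor ∩ Wiremu ∩ Zane: 14:00-15:00.
Viktor ∩ Wiremu ∩ Zane ∩ Rosa: 14:00-15:00.
Those are the intersection windows.
The first common window of at least 30 minutes is 14:00-15:00, so the earliest start is 14:00.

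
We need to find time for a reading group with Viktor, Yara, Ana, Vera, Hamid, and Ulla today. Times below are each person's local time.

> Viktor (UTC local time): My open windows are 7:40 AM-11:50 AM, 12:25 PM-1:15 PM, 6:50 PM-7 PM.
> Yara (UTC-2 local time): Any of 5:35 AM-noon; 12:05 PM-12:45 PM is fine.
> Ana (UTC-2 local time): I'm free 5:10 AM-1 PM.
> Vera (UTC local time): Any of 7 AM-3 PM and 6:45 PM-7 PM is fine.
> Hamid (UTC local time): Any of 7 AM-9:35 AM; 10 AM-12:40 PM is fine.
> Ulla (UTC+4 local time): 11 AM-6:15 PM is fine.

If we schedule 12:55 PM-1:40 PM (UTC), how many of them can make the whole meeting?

4

Viktor in UTC: 07:40-11:50, 12:25-13:15, 18:50-19:00.
Yara in UTC: 07:35-14:00, 14:05-14:45 (add 2h to convert from UTC-2).
Ana in UTC: 07:10-15:00 (add 2h to convert from UTC-2).
Vera in UTC: 07:00-15:00, 18:45-19:00.
Hamid in UTC: 07:00-09:35, 10:00-12:40.
Ulla in UTC: 07:00-14:15 (subtract 4h to convert from UTC+4).
Yara, Ana, Vera, and Ulla can make the full 12:55-13:40 slot — that's 4.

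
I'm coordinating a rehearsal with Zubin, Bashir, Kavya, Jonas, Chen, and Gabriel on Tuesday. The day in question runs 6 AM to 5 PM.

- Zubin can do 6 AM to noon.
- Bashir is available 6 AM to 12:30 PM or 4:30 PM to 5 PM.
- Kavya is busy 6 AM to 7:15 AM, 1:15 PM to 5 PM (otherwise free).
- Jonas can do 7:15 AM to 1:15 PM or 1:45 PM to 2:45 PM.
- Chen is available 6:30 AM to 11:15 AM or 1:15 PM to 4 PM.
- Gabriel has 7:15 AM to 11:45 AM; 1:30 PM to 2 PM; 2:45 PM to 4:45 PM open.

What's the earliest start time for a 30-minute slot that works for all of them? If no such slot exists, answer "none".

Zubin free: 06:00-12:00.
Bashir free: 06:00-12:30, 16:30-17:00.
Kavya free: 07:15-13:15 (invert busy blocks within the working day).
Jonas free: 07:15-13:15, 13:45-14:45.
Chen free: 06:30-11:15, 13:15-16:00.
Gabriel free: 07:15-11:45, 13:30-14:00, 14:45-16:45.
Zubin ∩ Bashir: 06:00-12:00.
Zubin ∩ Bashir ∩ Kavya: 07:15-12:00.
Zubin ∩ Bashir ∩ Kavya ∩ Jonas: 07:15-12:00.
Zubin ∩ Bashir ∩ Kavya ∩ Jonas ∩ Chen: 07:15-11:15.
Zubin ∩ Bashir ∩ Kavya ∩ Jonas ∩ Chen ∩ Gabriel: 07:15-11:15.
The first common window of at least 30 minutes is 07:15-11:15, so the earliest start is 07:15.

07:15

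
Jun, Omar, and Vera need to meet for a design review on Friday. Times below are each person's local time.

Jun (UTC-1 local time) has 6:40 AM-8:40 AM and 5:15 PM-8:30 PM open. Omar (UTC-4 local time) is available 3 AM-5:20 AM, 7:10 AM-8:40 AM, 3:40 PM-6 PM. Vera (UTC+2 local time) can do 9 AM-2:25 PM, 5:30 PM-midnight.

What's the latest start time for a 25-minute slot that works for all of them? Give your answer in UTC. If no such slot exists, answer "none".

Jun in UTC: 07:40-09:40, 18:15-21:30 (add 1h to convert from UTC-1).
Omar in UTC: 07:00-09:20, 11:10-12:40, 19:40-22:00 (add 4h to convert from UTC-4).
Vera in UTC: 07:00-12:25, 15:30-22:00 (subtract 2h to convert from UTC+2).
Jun ∩ Omar: 07:40-09:20, 19:40-21:30.
Jun ∩ Omar ∩ Vera: 07:40-09:20, 19:40-21:30.
Those are the intersection windows.
The last common window of at least 25 minutes is 19:40-21:30; a 25-minute meeting can start as late as 21:05 and still end by 21:30.

21:05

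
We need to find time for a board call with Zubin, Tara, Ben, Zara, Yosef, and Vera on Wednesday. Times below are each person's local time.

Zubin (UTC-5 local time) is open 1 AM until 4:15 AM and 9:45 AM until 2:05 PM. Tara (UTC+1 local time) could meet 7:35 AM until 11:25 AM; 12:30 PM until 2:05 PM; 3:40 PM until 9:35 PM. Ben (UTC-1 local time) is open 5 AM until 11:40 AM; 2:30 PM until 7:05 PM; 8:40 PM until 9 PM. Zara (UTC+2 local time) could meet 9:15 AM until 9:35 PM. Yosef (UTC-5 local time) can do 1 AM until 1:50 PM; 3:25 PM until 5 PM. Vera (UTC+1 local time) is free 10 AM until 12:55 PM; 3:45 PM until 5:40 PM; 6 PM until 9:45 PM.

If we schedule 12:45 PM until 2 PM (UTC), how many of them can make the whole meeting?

2

Zubin in UTC: 06:00-09:15, 14:45-19:05 (add 5h to convert from UTC-5).
Tara in UTC: 06:35-10:25, 11:30-13:05, 14:40-20:35 (subtract 1h to convert from UTC+1).
Ben in UTC: 06:00-12:40, 15:30-20:05, 21:40-22:00 (add 1h to convert from UTC-1).
Zara in UTC: 07:15-19:35 (subtract 2h to convert from UTC+2).
Yosef in UTC: 06:00-18:50, 20:25-22:00 (add 5h to convert from UTC-5).
Vera in UTC: 09:00-11:55, 14:45-16:40, 17:00-20:45 (subtract 1h to convert from UTC+1).
Zara and Yosef can make the full 12:45-14:00 slot — that's 2.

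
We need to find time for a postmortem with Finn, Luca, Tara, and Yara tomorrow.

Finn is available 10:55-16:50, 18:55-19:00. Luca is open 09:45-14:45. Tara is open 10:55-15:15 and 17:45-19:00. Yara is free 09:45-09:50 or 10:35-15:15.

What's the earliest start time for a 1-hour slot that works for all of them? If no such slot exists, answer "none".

10:55

Finn ∩ Luca: 10:55-14:45.
Finn ∩ Luca ∩ Tara: 10:55-14:45.
Finn ∩ Luca ∩ Tara ∩ Yara: 10:55-14:45.
The first common window of at least 60 minutes is 10:55-14:45, so the earliest start is 10:55.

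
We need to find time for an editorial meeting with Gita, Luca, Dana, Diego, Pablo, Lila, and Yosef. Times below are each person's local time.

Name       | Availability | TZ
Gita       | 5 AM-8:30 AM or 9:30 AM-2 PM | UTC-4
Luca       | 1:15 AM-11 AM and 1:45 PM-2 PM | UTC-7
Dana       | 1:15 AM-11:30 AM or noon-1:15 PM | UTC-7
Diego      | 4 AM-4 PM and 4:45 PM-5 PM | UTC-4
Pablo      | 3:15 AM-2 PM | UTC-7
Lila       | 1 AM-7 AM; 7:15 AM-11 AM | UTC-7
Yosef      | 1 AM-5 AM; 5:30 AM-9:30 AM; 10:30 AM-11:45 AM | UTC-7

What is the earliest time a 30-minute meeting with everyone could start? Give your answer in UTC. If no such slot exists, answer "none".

Gita in UTC: 09:00-12:30, 13:30-18:00 (add 4h to convert from UTC-4).
Luca in UTC: 08:15-18:00, 20:45-21:00 (add 7h to convert from UTC-7).
Dana in UTC: 08:15-18:30, 19:00-20:15 (add 7h to convert from UTC-7).
Diego in UTC: 08:00-20:00, 20:45-21:00 (add 4h to convert from UTC-4).
Pablo in UTC: 10:15-21:00 (add 7h to convert from UTC-7).
Lila in UTC: 08:00-14:00, 14:15-18:00 (add 7h to convert from UTC-7).
Yosef in UTC: 08:00-12:00, 12:30-16:30, 17:30-18:45 (add 7h to convert from UTC-7).
Gita ∩ Luca: 09:00-12:30, 13:30-18:00.
Gita ∩ Luca ∩ Dana: 09:00-12:30, 13:30-18:00.
Gita ∩ Luca ∩ Dana ∩ Diego: 09:00-12:30, 13:30-18:00.
Gita ∩ Luca ∩ Dana ∩ Diego ∩ Pablo: 10:15-12:30, 13:30-18:00.
Gita ∩ Luca ∩ Dana ∩ Diego ∩ Pablo ∩ Lila: 10:15-12:30, 13:30-14:00, 14:15-18:00.
Gita ∩ Luca ∩ Dana ∩ Diego ∩ Pablo ∩ Lila ∩ Yosef: 10:15-12:00, 13:30-14:00, 14:15-16:30, 17:30-18:00.
The first common window of at least 30 minutes is 10:15-12:00, so the earliest start is 10:15.

10:15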